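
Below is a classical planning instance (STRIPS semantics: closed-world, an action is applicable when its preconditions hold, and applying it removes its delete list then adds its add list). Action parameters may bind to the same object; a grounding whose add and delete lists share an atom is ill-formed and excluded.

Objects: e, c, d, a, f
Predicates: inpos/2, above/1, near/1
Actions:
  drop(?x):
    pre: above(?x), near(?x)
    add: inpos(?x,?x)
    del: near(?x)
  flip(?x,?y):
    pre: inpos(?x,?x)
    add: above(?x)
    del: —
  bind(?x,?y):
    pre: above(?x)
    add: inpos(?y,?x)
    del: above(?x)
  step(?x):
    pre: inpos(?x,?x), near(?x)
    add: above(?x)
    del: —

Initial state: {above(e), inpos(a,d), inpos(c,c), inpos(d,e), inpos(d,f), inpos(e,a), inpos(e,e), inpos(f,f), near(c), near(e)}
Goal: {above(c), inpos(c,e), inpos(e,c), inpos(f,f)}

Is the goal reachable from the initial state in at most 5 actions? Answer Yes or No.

1. flip(c,e)  →  {above(c), above(e), inpos(a,d), inpos(c,c), inpos(d,e), inpos(d,f), inpos(e,a), inpos(e,e), inpos(f,f), near(c), near(e)}
2. bind(e,c)  →  {above(c), inpos(a,d), inpos(c,c), inpos(c,e), inpos(d,e), inpos(d,f), inpos(e,a), inpos(e,e), inpos(f,f), near(c), near(e)}
3. bind(c,e)  →  {inpos(a,d), inpos(c,c), inpos(c,e), inpos(d,e), inpos(d,f), inpos(e,a), inpos(e,c), inpos(e,e), inpos(f,f), near(c), near(e)}
4. flip(c,e)  →  {above(c), inpos(a,d), inpos(c,c), inpos(c,e), inpos(d,e), inpos(d,f), inpos(e,a), inpos(e,c), inpos(e,e), inpos(f,f), near(c), near(e)}
optimal plan length = 4; 4 ≤ 5

Yes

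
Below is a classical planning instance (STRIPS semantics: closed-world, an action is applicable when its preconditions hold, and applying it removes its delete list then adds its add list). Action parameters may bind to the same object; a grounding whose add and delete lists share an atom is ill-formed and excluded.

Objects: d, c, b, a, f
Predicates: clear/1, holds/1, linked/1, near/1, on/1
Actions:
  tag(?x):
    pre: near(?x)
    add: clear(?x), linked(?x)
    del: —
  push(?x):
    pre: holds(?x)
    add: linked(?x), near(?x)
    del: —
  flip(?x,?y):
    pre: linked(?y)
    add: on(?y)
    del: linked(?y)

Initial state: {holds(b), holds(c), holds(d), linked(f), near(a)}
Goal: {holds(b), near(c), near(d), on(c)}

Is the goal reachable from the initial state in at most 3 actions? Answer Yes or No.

Yes

1. push(d)  →  {holds(b), holds(c), holds(d), linked(d), linked(f), near(a), near(d)}
2. push(c)  →  {holds(b), holds(c), holds(d), linked(c), linked(d), linked(f), near(a), near(c), near(d)}
3. flip(d,c)  →  {holds(b), holds(c), holds(d), linked(d), linked(f), near(a), near(c), near(d), on(c)}
optimal plan length = 3; 3 ≤ 3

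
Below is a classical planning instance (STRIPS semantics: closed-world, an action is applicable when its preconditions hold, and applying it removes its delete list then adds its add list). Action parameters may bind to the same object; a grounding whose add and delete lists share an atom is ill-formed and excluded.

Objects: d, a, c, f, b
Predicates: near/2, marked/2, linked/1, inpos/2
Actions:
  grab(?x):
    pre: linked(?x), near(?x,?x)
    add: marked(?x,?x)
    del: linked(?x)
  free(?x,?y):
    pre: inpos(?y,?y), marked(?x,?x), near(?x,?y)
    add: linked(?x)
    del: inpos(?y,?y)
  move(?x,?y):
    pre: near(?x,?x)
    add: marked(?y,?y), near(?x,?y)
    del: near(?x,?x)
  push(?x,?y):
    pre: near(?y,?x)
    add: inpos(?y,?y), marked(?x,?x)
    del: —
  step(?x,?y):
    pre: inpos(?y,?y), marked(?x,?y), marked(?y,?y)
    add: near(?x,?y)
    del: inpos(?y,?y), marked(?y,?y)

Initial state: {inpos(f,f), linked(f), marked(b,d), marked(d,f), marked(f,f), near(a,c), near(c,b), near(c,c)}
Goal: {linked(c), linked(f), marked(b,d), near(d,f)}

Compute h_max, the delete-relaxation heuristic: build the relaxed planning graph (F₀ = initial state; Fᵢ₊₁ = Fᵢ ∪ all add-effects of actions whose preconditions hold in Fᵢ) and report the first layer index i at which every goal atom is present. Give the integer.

2

F0 = init (8 atoms)
F1 = F0 ∪ {inpos(a,a), inpos(c,c), marked(a,a), marked(b,b), marked(c,c), marked(d,d), near(c,a), near(c,d), near(c,f), near(d,f), near(f,f)}  (19 atoms)
F2 = F1 ∪ {inpos(d,d), linked(a), linked(c), linked(d), near(a,a), near(f,a), near(f,b), near(f,c), near(f,d)}  (28 atoms)
goal ⊆ F2  ⇒  h_max = 2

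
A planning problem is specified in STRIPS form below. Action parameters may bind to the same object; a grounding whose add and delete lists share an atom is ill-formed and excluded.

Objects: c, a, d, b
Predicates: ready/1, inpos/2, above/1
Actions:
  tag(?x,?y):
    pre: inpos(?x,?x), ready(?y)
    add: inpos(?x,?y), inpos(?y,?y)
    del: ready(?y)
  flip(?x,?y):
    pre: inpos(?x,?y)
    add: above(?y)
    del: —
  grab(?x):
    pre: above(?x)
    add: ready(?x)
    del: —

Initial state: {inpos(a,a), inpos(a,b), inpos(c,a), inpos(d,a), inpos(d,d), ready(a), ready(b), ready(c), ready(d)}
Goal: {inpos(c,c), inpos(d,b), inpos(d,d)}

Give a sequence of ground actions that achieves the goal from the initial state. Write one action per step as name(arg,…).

tag(a,c); tag(d,b)

1. tag(a,c)  →  {inpos(a,a), inpos(a,b), inpos(a,c), inpos(c,a), inpos(c,c), inpos(d,a), inpos(d,d), ready(a), ready(b), ready(d)}
2. tag(d,b)  →  {inpos(a,a), inpos(a,b), inpos(a,c), inpos(b,b), inpos(c,a), inpos(c,c), inpos(d,a), inpos(d,b), inpos(d,d), ready(a), ready(d)}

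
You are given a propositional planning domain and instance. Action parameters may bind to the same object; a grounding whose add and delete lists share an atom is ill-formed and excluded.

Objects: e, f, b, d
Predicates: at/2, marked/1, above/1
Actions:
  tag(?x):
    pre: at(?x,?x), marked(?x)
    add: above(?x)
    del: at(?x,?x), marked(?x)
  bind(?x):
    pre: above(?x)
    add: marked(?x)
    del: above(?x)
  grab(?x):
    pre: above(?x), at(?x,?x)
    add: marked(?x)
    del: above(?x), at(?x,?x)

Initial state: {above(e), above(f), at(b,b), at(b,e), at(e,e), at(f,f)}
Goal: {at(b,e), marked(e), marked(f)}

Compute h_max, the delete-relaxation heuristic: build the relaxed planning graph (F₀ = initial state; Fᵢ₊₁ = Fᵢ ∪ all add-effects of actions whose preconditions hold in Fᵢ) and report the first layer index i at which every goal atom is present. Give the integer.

1

F0 = init (6 atoms)
F1 = F0 ∪ {marked(e), marked(f)}  (8 atoms)
goal ⊆ F1  ⇒  h_max = 1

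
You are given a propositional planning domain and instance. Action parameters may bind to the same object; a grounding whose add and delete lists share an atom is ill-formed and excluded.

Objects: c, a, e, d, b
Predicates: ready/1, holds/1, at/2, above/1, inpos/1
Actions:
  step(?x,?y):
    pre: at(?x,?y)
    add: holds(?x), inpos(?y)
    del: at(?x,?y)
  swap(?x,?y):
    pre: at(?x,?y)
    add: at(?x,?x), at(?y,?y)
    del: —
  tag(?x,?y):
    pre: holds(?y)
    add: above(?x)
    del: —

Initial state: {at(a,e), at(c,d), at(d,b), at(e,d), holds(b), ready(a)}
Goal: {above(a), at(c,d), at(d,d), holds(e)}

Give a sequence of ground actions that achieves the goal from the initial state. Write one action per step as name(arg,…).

1. step(e,d)  →  {at(a,e), at(c,d), at(d,b), holds(b), holds(e), inpos(d), ready(a)}
2. swap(c,d)  →  {at(a,e), at(c,c), at(c,d), at(d,b), at(d,d), holds(b), holds(e), inpos(d), ready(a)}
3. tag(a,e)  →  {above(a), at(a,e), at(c,c), at(c,d), at(d,b), at(d,d), holds(b), holds(e), inpos(d), ready(a)}

step(e,d); swap(c,d); tag(a,e)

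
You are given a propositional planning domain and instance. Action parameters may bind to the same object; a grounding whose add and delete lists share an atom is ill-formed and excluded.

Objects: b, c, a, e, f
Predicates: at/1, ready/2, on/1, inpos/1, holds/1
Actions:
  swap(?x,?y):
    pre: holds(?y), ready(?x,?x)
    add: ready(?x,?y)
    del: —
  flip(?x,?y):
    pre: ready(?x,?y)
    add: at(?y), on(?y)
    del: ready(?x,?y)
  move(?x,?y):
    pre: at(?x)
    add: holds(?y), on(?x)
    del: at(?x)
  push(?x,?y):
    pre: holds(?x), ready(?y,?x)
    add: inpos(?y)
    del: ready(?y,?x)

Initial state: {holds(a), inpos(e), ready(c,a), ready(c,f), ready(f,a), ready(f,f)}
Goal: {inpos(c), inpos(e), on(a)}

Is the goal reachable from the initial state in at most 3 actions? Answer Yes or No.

1. flip(f,a)  →  {at(a), holds(a), inpos(e), on(a), ready(c,a), ready(c,f), ready(f,f)}
2. push(a,c)  →  {at(a), holds(a), inpos(c), inpos(e), on(a), ready(c,f), ready(f,f)}
optimal plan length = 2; 2 ≤ 3

Yes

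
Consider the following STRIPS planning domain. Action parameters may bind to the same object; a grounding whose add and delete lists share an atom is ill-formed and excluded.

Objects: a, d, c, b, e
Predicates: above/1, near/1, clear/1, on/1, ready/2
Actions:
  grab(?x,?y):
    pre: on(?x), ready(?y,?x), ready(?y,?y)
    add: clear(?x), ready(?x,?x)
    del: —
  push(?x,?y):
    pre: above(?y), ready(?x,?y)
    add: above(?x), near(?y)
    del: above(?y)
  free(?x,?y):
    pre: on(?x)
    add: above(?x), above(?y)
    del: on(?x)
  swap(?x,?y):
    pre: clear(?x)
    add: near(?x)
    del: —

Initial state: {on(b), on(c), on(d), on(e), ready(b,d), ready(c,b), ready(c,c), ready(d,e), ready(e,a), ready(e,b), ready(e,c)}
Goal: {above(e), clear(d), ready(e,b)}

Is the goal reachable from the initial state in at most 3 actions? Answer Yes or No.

1. grab(b,c)  →  {clear(b), on(b), on(c), on(d), on(e), ready(b,b), ready(b,d), ready(c,b), ready(c,c), ready(d,e), ready(e,a), ready(e,b), ready(e,c)}
2. grab(d,b)  →  {clear(b), clear(d), on(b), on(c), on(d), on(e), ready(b,b), ready(b,d), ready(c,b), ready(c,c), ready(d,d), ready(d,e), ready(e,a), ready(e,b), ready(e,c)}
3. free(d,e)  →  {above(d), above(e), clear(b), clear(d), on(b), on(c), on(e), ready(b,b), ready(b,d), ready(c,b), ready(c,c), ready(d,d), ready(d,e), ready(e,a), ready(e,b), ready(e,c)}
optimal plan length = 3; 3 ≤ 3

Yes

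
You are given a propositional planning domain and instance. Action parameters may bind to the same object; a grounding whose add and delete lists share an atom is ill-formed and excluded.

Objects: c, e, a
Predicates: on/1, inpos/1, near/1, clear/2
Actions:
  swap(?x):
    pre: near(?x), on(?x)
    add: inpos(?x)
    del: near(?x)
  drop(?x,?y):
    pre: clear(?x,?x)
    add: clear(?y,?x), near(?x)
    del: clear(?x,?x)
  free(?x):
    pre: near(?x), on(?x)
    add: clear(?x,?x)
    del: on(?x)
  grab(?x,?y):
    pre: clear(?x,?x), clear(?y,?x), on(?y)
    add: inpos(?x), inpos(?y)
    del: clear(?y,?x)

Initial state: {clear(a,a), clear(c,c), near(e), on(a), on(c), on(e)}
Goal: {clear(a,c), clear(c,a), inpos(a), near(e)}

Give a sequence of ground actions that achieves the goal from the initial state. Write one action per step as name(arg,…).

1. drop(c,a)  →  {clear(a,a), clear(a,c), near(c), near(e), on(a), on(c), on(e)}
2. drop(a,c)  →  {clear(a,c), clear(c,a), near(a), near(c), near(e), on(a), on(c), on(e)}
3. swap(a)  →  {clear(a,c), clear(c,a), inpos(a), near(c), near(e), on(a), on(c), on(e)}

drop(c,a); drop(a,c); swap(a)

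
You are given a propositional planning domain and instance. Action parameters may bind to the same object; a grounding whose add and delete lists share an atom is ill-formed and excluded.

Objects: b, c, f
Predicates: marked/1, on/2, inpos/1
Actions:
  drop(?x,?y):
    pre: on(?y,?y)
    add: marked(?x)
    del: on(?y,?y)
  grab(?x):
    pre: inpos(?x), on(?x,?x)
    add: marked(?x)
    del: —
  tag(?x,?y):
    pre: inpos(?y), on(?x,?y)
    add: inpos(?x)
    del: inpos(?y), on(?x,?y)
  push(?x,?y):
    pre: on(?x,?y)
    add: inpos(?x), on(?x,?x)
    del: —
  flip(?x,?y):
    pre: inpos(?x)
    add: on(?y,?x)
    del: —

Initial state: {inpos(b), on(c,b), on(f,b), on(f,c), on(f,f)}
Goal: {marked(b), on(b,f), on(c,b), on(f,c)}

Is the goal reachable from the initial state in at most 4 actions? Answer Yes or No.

Yes

1. drop(b,f)  →  {inpos(b), marked(b), on(c,b), on(f,b), on(f,c)}
2. tag(f,b)  →  {inpos(f), marked(b), on(c,b), on(f,c)}
3. flip(f,b)  →  {inpos(f), marked(b), on(b,f), on(c,b), on(f,c)}
optimal plan length = 3; 3 ≤ 4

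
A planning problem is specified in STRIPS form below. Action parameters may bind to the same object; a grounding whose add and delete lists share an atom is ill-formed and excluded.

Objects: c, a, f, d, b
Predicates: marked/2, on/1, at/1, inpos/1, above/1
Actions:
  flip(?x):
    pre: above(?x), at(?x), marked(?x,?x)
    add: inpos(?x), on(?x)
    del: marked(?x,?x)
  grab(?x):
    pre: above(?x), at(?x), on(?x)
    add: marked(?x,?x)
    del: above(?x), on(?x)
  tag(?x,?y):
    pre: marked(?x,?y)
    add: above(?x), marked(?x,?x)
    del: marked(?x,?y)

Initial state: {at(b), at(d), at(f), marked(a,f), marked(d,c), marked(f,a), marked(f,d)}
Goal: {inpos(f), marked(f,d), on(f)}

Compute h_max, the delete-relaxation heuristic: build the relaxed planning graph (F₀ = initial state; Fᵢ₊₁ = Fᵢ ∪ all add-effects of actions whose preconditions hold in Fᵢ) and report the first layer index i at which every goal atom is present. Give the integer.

F0 = init (7 atoms)
F1 = F0 ∪ {above(a), above(d), above(f), marked(a,a), marked(d,d), marked(f,f)}  (13 atoms)
F2 = F1 ∪ {inpos(d), inpos(f), on(d), on(f)}  (17 atoms)
goal ⊆ F2  ⇒  h_max = 2

2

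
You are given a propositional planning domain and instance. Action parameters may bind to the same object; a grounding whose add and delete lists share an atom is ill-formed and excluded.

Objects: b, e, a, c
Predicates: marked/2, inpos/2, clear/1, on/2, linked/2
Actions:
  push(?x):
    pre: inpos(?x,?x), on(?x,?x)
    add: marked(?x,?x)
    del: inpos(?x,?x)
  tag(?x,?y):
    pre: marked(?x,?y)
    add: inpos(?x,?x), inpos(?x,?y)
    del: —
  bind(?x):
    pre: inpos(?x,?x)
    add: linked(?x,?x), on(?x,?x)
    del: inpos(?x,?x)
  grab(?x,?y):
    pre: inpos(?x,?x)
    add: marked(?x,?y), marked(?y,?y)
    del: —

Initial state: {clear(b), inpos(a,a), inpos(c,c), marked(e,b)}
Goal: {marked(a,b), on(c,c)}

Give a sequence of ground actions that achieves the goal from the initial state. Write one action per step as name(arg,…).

bind(c); grab(a,b)

1. bind(c)  →  {clear(b), inpos(a,a), linked(c,c), marked(e,b), on(c,c)}
2. grab(a,b)  →  {clear(b), inpos(a,a), linked(c,c), marked(a,b), marked(b,b), marked(e,b), on(c,c)}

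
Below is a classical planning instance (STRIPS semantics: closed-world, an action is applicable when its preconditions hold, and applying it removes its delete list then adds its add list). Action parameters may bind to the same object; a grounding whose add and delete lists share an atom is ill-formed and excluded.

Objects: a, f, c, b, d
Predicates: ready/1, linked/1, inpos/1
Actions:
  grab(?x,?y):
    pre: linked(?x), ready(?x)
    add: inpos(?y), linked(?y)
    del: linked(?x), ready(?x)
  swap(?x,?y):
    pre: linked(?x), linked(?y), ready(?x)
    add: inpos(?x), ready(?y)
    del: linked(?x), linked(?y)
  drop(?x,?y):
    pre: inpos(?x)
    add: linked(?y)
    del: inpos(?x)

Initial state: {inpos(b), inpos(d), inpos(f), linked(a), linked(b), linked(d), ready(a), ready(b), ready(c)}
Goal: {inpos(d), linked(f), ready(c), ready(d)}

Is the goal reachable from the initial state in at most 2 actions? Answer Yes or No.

Yes

1. grab(a,f)  →  {inpos(b), inpos(d), inpos(f), linked(b), linked(d), linked(f), ready(b), ready(c)}
2. swap(b,d)  →  {inpos(b), inpos(d), inpos(f), linked(f), ready(b), ready(c), ready(d)}
optimal plan length = 2; 2 ≤ 2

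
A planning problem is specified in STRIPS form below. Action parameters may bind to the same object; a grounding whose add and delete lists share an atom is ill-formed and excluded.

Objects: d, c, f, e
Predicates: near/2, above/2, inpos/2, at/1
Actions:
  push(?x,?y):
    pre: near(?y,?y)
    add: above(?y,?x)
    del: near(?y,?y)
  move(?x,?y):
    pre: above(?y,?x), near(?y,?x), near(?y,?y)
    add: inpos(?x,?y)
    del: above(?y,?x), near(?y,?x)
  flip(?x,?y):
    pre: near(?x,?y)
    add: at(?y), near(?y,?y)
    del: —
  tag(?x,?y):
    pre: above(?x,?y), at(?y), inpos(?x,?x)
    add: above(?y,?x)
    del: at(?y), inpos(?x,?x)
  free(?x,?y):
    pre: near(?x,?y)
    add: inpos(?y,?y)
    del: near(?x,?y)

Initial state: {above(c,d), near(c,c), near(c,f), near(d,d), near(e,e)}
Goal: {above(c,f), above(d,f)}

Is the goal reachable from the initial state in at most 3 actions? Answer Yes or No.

Yes

1. push(f,d)  →  {above(c,d), above(d,f), near(c,c), near(c,f), near(e,e)}
2. push(f,c)  →  {above(c,d), above(c,f), above(d,f), near(c,f), near(e,e)}
optimal plan length = 2; 2 ≤ 3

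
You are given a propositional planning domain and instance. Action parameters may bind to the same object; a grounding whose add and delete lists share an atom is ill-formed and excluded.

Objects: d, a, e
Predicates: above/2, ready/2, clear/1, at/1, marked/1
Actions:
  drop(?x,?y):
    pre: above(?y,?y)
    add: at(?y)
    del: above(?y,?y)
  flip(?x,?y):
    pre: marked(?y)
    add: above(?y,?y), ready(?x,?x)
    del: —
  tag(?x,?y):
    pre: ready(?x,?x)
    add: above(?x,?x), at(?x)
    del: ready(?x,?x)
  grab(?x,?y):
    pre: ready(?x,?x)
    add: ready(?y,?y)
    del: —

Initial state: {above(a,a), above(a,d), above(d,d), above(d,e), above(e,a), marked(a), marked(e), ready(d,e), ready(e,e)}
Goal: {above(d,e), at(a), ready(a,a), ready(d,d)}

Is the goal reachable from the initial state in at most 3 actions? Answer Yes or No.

Yes

1. drop(d,a)  →  {above(a,d), above(d,d), above(d,e), above(e,a), at(a), marked(a), marked(e), ready(d,e), ready(e,e)}
2. flip(d,a)  →  {above(a,a), above(a,d), above(d,d), above(d,e), above(e,a), at(a), marked(a), marked(e), ready(d,d), ready(d,e), ready(e,e)}
3. flip(a,a)  →  {above(a,a), above(a,d), above(d,d), above(d,e), above(e,a), at(a), marked(a), marked(e), ready(a,a), ready(d,d), ready(d,e), ready(e,e)}
optimal plan length = 3; 3 ≤ 3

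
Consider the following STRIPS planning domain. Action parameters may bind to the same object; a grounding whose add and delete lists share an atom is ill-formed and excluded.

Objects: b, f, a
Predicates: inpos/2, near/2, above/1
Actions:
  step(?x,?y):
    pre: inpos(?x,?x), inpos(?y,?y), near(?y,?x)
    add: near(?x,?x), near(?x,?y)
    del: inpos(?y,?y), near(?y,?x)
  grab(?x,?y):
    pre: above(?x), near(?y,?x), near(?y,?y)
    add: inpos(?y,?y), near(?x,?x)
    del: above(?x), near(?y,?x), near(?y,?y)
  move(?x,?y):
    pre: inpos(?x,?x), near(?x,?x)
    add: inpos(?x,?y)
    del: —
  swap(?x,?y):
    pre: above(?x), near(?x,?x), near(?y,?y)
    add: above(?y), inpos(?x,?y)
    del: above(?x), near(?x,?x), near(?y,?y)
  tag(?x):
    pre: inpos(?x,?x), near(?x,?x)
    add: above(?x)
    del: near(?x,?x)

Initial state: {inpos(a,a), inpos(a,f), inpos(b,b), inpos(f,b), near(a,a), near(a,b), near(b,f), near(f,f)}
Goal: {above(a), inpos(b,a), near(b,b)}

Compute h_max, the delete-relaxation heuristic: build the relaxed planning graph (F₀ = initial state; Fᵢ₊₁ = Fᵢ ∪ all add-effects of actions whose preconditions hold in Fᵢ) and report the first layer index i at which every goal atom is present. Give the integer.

2

F0 = init (8 atoms)
F1 = F0 ∪ {above(a), inpos(a,b), near(b,a), near(b,b)}  (12 atoms)
F2 = F1 ∪ {above(b), above(f), inpos(b,a), inpos(b,f)}  (16 atoms)
goal ⊆ F2  ⇒  h_max = 2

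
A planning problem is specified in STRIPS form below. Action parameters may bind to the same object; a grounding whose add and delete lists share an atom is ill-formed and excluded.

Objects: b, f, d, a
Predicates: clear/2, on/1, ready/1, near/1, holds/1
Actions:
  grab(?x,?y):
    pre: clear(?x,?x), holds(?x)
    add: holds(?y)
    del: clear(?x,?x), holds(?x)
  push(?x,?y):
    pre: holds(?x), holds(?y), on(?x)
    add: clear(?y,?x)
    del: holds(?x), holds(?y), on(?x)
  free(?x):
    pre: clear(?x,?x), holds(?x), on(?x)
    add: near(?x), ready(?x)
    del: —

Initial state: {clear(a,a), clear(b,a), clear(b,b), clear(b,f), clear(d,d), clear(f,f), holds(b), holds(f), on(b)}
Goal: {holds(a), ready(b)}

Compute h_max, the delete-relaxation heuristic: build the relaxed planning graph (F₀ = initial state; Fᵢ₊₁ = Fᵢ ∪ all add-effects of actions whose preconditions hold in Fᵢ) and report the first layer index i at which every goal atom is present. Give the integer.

F0 = init (9 atoms)
F1 = F0 ∪ {clear(f,b), holds(a), holds(d), near(b), ready(b)}  (14 atoms)
goal ⊆ F1  ⇒  h_max = 1

1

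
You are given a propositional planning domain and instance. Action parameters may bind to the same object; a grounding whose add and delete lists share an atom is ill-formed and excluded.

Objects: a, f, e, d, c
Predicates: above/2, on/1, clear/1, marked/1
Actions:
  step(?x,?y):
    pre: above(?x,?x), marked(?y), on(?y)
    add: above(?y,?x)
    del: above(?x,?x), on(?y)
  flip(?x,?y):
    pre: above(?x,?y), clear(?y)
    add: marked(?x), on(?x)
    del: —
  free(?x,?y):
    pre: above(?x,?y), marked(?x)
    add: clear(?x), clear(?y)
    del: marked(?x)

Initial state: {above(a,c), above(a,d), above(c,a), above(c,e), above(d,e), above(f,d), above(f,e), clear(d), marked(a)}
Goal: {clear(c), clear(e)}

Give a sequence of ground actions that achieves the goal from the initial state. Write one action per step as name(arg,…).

1. flip(f,d)  →  {above(a,c), above(a,d), above(c,a), above(c,e), above(d,e), above(f,d), above(f,e), clear(d), marked(a), marked(f), on(f)}
2. free(a,c)  →  {above(a,c), above(a,d), above(c,a), above(c,e), above(d,e), above(f,d), above(f,e), clear(a), clear(c), clear(d), marked(f), on(f)}
3. free(f,e)  →  {above(a,c), above(a,d), above(c,a), above(c,e), above(d,e), above(f,d), above(f,e), clear(a), clear(c), clear(d), clear(e), clear(f), on(f)}

flip(f,d); free(a,c); free(f,e)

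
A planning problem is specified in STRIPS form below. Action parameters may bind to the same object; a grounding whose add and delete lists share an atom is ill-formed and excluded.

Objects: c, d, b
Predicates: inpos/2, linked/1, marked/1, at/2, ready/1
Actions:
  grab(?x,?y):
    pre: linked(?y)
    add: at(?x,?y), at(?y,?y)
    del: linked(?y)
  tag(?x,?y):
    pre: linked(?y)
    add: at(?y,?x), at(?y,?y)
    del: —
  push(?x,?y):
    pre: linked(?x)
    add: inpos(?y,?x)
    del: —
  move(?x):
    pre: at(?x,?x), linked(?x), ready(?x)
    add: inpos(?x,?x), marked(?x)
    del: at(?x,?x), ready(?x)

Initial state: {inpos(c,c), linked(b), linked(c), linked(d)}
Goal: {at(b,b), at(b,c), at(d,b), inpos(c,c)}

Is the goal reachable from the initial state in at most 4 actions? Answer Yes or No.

Yes

1. grab(d,b)  →  {at(b,b), at(d,b), inpos(c,c), linked(c), linked(d)}
2. grab(b,c)  →  {at(b,b), at(b,c), at(c,c), at(d,b), inpos(c,c), linked(d)}
optimal plan length = 2; 2 ≤ 4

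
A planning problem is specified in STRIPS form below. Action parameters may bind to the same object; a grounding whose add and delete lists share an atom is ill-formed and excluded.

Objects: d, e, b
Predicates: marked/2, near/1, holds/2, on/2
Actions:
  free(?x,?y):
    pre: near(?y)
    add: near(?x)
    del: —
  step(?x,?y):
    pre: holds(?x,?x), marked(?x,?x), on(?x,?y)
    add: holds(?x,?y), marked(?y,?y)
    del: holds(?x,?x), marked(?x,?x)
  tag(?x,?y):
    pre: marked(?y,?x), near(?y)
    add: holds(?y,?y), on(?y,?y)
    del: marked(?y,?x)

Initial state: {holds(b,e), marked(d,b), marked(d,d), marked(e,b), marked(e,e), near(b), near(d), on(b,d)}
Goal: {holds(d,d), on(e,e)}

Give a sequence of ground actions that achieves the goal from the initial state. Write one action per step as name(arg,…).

1. free(e,d)  →  {holds(b,e), marked(d,b), marked(d,d), marked(e,b), marked(e,e), near(b), near(d), near(e), on(b,d)}
2. tag(d,d)  →  {holds(b,e), holds(d,d), marked(d,b), marked(e,b), marked(e,e), near(b), near(d), near(e), on(b,d), on(d,d)}
3. tag(e,e)  →  {holds(b,e), holds(d,d), holds(e,e), marked(d,b), marked(e,b), near(b), near(d), near(e), on(b,d), on(d,d), on(e,e)}

free(e,d); tag(d,d); tag(e,e)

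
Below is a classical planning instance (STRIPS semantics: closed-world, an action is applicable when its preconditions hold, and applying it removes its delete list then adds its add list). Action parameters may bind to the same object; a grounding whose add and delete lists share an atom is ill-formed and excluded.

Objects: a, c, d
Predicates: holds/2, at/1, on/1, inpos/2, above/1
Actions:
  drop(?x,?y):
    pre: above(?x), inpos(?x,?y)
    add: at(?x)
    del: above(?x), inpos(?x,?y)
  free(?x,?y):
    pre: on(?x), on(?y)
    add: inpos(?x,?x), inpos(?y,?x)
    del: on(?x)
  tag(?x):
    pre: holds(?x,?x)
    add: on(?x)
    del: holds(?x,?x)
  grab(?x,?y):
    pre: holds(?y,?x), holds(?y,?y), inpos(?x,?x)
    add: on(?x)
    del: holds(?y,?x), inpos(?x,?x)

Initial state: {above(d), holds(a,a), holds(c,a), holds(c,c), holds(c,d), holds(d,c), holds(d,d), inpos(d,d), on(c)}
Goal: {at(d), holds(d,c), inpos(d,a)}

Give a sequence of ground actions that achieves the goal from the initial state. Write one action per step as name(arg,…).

drop(d,d); tag(a); tag(d); free(a,d)

1. drop(d,d)  →  {at(d), holds(a,a), holds(c,a), holds(c,c), holds(c,d), holds(d,c), holds(d,d), on(c)}
2. tag(a)  →  {at(d), holds(c,a), holds(c,c), holds(c,d), holds(d,c), holds(d,d), on(a), on(c)}
3. tag(d)  →  {at(d), holds(c,a), holds(c,c), holds(c,d), holds(d,c), on(a), on(c), on(d)}
4. free(a,d)  →  {at(d), holds(c,a), holds(c,c), holds(c,d), holds(d,c), inpos(a,a), inpos(d,a), on(c), on(d)}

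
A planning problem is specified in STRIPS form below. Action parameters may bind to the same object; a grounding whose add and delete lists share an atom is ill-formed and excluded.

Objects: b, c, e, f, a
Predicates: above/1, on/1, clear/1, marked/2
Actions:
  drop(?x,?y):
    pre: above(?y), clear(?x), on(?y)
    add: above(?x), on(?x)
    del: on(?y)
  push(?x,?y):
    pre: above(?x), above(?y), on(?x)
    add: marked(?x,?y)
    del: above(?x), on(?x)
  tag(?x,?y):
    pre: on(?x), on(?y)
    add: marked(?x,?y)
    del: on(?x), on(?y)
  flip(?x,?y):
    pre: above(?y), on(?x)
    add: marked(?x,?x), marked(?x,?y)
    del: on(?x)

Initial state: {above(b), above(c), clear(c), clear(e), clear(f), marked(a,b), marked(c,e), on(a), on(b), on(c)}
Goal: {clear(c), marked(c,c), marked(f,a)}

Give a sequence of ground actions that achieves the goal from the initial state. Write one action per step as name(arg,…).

1. drop(f,b)  →  {above(b), above(c), above(f), clear(c), clear(e), clear(f), marked(a,b), marked(c,e), on(a), on(c), on(f)}
2. push(c,c)  →  {above(b), above(f), clear(c), clear(e), clear(f), marked(a,b), marked(c,c), marked(c,e), on(a), on(f)}
3. tag(f,a)  →  {above(b), above(f), clear(c), clear(e), clear(f), marked(a,b), marked(c,c), marked(c,e), marked(f,a)}

drop(f,b); push(c,c); tag(f,a)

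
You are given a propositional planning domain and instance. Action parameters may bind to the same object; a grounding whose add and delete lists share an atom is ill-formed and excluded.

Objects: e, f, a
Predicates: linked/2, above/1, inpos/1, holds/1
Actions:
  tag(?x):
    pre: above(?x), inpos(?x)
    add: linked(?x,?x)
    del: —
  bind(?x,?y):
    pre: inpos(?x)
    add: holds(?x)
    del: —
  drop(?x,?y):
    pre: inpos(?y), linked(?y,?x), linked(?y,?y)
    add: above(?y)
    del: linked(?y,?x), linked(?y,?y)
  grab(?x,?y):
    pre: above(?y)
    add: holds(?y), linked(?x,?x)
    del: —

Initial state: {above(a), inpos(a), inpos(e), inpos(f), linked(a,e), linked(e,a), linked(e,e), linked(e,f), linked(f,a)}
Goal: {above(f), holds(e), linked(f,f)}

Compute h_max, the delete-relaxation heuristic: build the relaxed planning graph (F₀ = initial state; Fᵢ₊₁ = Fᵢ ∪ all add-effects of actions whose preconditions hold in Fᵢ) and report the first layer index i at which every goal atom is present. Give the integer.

2

F0 = init (9 atoms)
F1 = F0 ∪ {above(e), holds(a), holds(e), holds(f), linked(a,a), linked(f,f)}  (15 atoms)
F2 = F1 ∪ {above(f)}  (16 atoms)
goal ⊆ F2  ⇒  h_max = 2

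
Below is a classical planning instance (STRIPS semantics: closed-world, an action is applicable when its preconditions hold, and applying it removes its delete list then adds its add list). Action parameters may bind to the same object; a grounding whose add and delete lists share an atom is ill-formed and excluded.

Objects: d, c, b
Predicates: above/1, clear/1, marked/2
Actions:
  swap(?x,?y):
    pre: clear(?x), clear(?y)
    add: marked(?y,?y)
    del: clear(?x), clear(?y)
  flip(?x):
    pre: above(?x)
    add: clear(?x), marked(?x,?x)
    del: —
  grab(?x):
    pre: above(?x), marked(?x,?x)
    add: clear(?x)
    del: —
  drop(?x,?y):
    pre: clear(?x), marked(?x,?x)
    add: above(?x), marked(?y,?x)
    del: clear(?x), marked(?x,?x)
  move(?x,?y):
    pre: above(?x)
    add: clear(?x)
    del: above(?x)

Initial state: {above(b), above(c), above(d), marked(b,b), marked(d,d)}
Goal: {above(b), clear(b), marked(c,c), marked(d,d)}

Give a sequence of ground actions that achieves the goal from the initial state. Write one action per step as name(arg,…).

1. flip(c)  →  {above(b), above(c), above(d), clear(c), marked(b,b), marked(c,c), marked(d,d)}
2. flip(b)  →  {above(b), above(c), above(d), clear(b), clear(c), marked(b,b), marked(c,c), marked(d,d)}

flip(c); flip(b)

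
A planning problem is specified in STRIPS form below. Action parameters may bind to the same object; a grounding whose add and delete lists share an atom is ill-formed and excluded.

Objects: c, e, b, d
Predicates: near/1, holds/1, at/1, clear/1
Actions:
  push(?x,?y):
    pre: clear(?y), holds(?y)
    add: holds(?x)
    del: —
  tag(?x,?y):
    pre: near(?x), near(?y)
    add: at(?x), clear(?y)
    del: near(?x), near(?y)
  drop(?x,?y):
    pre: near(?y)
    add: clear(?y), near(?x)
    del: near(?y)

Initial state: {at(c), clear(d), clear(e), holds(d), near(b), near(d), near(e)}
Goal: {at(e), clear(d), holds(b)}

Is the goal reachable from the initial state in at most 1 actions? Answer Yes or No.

1. push(b,d)  →  {at(c), clear(d), clear(e), holds(b), holds(d), near(b), near(d), near(e)}
2. tag(e,e)  →  {at(c), at(e), clear(d), clear(e), holds(b), holds(d), near(b), near(d)}
optimal plan length = 2; 2 > 1

No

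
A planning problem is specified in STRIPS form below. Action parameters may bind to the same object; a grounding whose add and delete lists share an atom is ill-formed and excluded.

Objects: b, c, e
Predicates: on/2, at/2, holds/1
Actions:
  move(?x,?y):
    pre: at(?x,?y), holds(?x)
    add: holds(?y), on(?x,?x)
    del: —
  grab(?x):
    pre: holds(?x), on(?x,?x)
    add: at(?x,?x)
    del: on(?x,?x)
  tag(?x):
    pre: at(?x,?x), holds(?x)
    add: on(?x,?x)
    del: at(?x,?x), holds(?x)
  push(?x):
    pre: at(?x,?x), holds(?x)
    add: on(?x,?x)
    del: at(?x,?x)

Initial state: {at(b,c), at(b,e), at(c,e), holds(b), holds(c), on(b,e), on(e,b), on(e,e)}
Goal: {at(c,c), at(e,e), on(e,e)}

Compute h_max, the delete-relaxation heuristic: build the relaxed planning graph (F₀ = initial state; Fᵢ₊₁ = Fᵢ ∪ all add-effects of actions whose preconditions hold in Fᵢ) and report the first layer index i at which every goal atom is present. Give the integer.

F0 = init (8 atoms)
F1 = F0 ∪ {holds(e), on(b,b), on(c,c)}  (11 atoms)
F2 = F1 ∪ {at(b,b), at(c,c), at(e,e)}  (14 atoms)
goal ⊆ F2  ⇒  h_max = 2

2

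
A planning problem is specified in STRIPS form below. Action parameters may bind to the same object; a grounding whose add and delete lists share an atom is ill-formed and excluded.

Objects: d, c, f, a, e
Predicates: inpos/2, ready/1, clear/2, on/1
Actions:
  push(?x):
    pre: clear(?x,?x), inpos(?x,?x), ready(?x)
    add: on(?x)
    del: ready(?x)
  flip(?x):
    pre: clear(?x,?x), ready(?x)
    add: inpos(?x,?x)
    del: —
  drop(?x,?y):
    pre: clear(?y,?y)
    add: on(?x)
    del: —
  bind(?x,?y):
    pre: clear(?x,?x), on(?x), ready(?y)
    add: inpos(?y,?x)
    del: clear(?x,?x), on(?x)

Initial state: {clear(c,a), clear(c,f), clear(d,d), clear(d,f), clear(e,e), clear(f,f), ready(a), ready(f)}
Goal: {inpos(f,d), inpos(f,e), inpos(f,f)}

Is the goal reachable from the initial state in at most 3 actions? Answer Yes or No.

No

1. flip(f)  →  {clear(c,a), clear(c,f), clear(d,d), clear(d,f), clear(e,e), clear(f,f), inpos(f,f), ready(a), ready(f)}
2. drop(d,d)  →  {clear(c,a), clear(c,f), clear(d,d), clear(d,f), clear(e,e), clear(f,f), inpos(f,f), on(d), ready(a), ready(f)}
3. drop(e,d)  →  {clear(c,a), clear(c,f), clear(d,d), clear(d,f), clear(e,e), clear(f,f), inpos(f,f), on(d), on(e), ready(a), ready(f)}
4. bind(d,f)  →  {clear(c,a), clear(c,f), clear(d,f), clear(e,e), clear(f,f), inpos(f,d), inpos(f,f), on(e), ready(a), ready(f)}
5. bind(e,f)  →  {clear(c,a), clear(c,f), clear(d,f), clear(f,f), inpos(f,d), inpos(f,e), inpos(f,f), ready(a), ready(f)}
optimal plan length = 5; 5 > 3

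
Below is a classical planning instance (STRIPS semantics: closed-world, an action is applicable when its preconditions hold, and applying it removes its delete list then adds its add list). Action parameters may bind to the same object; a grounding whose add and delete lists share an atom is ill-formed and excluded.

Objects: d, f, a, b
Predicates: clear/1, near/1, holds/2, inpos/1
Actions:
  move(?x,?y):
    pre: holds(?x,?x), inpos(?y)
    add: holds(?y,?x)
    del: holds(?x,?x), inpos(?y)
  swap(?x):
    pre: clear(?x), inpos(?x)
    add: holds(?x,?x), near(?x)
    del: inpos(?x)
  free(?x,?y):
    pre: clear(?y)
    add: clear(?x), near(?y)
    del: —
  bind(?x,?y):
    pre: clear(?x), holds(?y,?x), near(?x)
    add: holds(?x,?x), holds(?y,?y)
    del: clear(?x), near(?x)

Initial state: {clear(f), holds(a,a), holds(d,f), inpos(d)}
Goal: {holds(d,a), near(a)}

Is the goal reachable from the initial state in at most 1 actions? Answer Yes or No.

1. move(a,d)  →  {clear(f), holds(d,a), holds(d,f)}
2. free(a,f)  →  {clear(a), clear(f), holds(d,a), holds(d,f), near(f)}
3. free(d,a)  →  {clear(a), clear(d), clear(f), holds(d,a), holds(d,f), near(a), near(f)}
optimal plan length = 3; 3 > 1

No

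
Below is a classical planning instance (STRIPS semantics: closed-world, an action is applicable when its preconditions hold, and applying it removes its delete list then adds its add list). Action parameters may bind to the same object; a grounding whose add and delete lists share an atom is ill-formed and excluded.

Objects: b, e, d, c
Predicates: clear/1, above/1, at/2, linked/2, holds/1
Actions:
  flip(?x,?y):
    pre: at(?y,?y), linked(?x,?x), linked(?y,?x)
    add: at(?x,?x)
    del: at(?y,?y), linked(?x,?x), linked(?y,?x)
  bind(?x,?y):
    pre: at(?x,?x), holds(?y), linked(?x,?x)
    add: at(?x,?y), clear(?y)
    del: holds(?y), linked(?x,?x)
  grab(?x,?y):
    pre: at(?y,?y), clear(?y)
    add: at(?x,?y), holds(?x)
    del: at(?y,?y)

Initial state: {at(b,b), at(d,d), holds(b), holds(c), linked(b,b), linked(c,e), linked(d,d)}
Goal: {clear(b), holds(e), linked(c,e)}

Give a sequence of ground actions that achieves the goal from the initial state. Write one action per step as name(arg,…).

bind(b,b); grab(e,b)

1. bind(b,b)  →  {at(b,b), at(d,d), clear(b), holds(c), linked(c,e), linked(d,d)}
2. grab(e,b)  →  {at(d,d), at(e,b), clear(b), holds(c), holds(e), linked(c,e), linked(d,d)}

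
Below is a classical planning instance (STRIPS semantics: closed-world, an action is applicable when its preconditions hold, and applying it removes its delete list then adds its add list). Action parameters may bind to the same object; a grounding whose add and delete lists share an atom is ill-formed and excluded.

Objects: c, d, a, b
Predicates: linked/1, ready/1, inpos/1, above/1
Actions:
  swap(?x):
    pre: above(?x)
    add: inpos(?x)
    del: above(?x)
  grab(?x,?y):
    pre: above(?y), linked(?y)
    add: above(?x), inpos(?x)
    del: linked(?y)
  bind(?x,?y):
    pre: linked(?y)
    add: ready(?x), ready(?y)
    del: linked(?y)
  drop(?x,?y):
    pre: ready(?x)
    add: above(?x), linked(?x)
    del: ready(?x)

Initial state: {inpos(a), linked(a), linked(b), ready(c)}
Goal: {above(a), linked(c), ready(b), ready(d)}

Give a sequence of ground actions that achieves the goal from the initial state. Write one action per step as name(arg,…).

bind(c,a); bind(d,b); drop(c,c); drop(a,c)

1. bind(c,a)  →  {inpos(a), linked(b), ready(a), ready(c)}
2. bind(d,b)  →  {inpos(a), ready(a), ready(b), ready(c), ready(d)}
3. drop(c,c)  →  {above(c), inpos(a), linked(c), ready(a), ready(b), ready(d)}
4. drop(a,c)  →  {above(a), above(c), inpos(a), linked(a), linked(c), ready(b), ready(d)}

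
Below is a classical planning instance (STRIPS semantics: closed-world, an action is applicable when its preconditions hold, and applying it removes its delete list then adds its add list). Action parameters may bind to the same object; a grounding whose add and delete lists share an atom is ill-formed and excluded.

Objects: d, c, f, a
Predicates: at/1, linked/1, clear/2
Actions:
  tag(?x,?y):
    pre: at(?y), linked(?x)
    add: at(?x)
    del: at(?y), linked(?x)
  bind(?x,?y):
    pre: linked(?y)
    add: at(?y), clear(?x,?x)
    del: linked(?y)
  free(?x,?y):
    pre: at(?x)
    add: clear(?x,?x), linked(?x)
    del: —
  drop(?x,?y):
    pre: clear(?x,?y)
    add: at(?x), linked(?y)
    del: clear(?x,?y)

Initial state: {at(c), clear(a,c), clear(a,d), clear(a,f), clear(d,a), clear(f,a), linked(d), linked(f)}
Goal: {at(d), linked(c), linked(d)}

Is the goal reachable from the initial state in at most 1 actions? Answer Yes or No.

1. free(c,d)  →  {at(c), clear(a,c), clear(a,d), clear(a,f), clear(c,c), clear(d,a), clear(f,a), linked(c), linked(d), linked(f)}
2. drop(d,a)  →  {at(c), at(d), clear(a,c), clear(a,d), clear(a,f), clear(c,c), clear(f,a), linked(a), linked(c), linked(d), linked(f)}
optimal plan length = 2; 2 > 1

No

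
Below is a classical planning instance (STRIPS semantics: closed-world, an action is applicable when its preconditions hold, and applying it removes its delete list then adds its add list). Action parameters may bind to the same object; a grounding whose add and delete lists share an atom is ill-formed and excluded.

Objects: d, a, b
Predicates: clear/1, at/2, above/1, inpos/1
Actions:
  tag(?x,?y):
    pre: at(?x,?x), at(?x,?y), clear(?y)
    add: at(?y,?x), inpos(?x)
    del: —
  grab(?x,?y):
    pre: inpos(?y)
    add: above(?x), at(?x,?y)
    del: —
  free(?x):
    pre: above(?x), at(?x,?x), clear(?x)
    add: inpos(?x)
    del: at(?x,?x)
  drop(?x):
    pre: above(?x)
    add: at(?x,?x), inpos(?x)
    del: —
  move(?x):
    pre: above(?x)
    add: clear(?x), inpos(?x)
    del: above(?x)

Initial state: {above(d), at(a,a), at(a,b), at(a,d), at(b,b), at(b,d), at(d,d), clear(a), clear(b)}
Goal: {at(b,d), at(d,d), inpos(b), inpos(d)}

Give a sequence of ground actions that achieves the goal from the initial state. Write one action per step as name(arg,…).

1. tag(b,b)  →  {above(d), at(a,a), at(a,b), at(a,d), at(b,b), at(b,d), at(d,d), clear(a), clear(b), inpos(b)}
2. drop(d)  →  {above(d), at(a,a), at(a,b), at(a,d), at(b,b), at(b,d), at(d,d), clear(a), clear(b), inpos(b), inpos(d)}

tag(b,b); drop(d)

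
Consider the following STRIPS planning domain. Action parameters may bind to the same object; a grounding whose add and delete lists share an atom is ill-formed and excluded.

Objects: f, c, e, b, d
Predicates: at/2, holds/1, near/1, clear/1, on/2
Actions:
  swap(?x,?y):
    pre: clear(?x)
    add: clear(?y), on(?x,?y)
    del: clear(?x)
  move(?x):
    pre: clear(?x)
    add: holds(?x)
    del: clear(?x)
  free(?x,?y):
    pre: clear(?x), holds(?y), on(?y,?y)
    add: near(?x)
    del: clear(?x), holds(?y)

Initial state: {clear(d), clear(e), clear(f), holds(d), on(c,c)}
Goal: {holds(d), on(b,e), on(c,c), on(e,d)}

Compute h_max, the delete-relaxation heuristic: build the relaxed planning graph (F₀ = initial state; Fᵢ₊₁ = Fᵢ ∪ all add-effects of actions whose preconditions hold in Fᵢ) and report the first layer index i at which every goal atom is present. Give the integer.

2

F0 = init (5 atoms)
F1 = F0 ∪ {clear(b), clear(c), holds(e), holds(f), on(d,b), on(d,c), on(d,e), on(d,f), on(e,b), on(e,c), on(e,d), on(e,f), on(f,b), on(f,c), on(f,d), on(f,e)}  (21 atoms)
F2 = F1 ∪ {holds(b), holds(c), on(b,c), on(b,d), on(b,e), on(b,f), on(c,b), on(c,d), on(c,e), on(c,f)}  (31 atoms)
goal ⊆ F2  ⇒  h_max = 2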